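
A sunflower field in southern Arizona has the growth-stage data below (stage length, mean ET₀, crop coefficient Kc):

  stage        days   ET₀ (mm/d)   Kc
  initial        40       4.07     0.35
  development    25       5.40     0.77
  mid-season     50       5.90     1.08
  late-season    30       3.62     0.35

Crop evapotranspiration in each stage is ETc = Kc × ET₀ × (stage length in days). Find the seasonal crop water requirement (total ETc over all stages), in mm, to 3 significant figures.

initial: 0.35 × 4.07 × 40 = 56.98 mm
development: 0.77 × 5.40 × 25 = 103.95 mm
mid-season: 1.08 × 5.90 × 50 = 318.60 mm
late-season: 0.35 × 3.62 × 30 = 38.01 mm
Seasonal total = 517.54 mm

518 mm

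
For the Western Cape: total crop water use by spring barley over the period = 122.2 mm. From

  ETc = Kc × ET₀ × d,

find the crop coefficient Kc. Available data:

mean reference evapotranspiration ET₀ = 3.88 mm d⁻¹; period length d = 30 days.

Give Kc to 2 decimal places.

ETc = Kc × ET₀ × d  ⇒  Kc = ETc / (ET₀ × d)
Kc = 122.2 / (3.88 × 30) = 122.2 / 116.40 = 1.0498

1.05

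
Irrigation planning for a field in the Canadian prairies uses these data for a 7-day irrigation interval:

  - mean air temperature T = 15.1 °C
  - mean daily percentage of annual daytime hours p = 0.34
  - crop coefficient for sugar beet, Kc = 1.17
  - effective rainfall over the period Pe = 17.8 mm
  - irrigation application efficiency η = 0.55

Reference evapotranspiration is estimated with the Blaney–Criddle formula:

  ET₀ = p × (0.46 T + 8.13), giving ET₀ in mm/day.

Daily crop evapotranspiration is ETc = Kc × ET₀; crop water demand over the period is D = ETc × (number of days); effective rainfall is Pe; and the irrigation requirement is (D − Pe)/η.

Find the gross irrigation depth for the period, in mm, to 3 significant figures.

ET₀ = 0.34 × (0.46 × 15.1 + 8.13) = 0.34 × 15.076 = 5.1258 mm/d
ETc = Kc × ET₀ = 1.17 × 5.1258 = 5.9972 mm/d
Crop demand D = ETc × 7 d = 5.9972 × 7 = 41.980 mm
D − Pe = 41.980 − 17.8 = 24.180 mm
Gross irrigation = 24.180 / 0.55 = 43.964 mm

44.0 mm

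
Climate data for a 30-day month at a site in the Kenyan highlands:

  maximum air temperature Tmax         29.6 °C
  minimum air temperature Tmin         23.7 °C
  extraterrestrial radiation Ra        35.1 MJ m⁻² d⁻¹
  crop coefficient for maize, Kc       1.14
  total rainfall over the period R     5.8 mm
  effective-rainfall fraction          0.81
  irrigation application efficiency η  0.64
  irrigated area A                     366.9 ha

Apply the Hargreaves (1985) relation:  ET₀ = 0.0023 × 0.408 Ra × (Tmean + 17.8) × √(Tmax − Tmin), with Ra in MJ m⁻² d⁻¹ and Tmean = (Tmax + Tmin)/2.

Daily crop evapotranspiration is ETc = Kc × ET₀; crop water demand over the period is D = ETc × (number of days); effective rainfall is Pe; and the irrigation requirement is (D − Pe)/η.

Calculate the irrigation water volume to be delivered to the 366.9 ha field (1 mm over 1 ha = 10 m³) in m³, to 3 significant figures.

Tmean = (29.6 + 23.7)/2 = 26.65 °C
0.408 Ra = 0.408 × 35.1 = 14.3208 mm/d equivalent
ET₀ = 0.0023 × 14.3208 × (26.65 + 17.8) × √5.9 = 0.0023 × 14.3208 × 44.45 × 2.4290 = 3.5563 mm/d
ETc = Kc × ET₀ = 1.14 × 3.5563 = 4.0542 mm/d
Crop demand D = ETc × 30 d = 4.0542 × 30 = 121.626 mm
Pe = 0.81 × 5.8 = 4.698 mm
D − Pe = 121.626 − 4.698 = 116.928 mm
Gross irrigation = 116.928 / 0.64 = 182.700 mm
Volume = 182.700 mm × 366.9 ha × 10 = 670326.3 m³

670000 m³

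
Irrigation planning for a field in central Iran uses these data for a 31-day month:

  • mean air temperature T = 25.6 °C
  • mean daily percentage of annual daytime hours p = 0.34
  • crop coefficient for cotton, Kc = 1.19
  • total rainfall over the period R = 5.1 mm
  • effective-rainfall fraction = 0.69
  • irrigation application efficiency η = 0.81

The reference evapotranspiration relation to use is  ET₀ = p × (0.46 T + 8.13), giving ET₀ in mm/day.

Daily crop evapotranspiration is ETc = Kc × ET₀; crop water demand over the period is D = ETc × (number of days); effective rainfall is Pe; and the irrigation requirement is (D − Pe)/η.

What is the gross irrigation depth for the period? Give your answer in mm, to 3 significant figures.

ET₀ = 0.34 × (0.46 × 25.6 + 8.13) = 0.34 × 19.906 = 6.7680 mm/d
ETc = Kc × ET₀ = 1.19 × 6.7680 = 8.0539 mm/d
Crop demand D = ETc × 31 d = 8.0539 × 31 = 249.671 mm
Pe = 0.69 × 5.1 = 3.519 mm
D − Pe = 249.671 − 3.519 = 246.152 mm
Gross irrigation = 246.152 / 0.81 = 303.891 mm

304 mm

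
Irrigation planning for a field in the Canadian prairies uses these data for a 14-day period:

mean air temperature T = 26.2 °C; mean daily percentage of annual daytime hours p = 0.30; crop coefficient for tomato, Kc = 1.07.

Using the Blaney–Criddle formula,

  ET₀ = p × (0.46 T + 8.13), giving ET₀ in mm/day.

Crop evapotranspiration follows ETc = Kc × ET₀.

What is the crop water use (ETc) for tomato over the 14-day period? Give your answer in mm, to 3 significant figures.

90.7 mm

ET₀ = 0.30 × (0.46 × 26.2 + 8.13) = 0.30 × 20.182 = 6.0546 mm/d
ETc = Kc × ET₀ = 1.07 × 6.0546 = 6.4784 mm/d
Over 14 days: 6.4784 × 14 = 90.698 mm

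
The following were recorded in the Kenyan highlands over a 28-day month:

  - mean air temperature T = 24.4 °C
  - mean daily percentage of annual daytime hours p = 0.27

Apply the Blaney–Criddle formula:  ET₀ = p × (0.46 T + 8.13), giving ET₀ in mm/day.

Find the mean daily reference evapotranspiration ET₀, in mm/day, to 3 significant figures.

ET₀ = 0.27 × (0.46 × 24.4 + 8.13) = 0.27 × 19.354 = 5.2256 mm/d

5.23 mm/day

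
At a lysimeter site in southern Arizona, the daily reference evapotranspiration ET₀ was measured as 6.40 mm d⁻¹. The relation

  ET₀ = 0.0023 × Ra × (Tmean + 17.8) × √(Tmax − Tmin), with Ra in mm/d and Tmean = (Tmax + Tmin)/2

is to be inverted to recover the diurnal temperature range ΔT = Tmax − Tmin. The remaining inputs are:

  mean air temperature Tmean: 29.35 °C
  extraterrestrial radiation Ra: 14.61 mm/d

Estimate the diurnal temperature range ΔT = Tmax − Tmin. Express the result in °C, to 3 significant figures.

√ΔT = ET₀ / [0.0023 × Ra × (Tmean+17.8)] = 6.40 / (0.0023 × 14.61 × 47.15) = 4.0394
ΔT = 4.0394² = 16.317 °C

16.3 °C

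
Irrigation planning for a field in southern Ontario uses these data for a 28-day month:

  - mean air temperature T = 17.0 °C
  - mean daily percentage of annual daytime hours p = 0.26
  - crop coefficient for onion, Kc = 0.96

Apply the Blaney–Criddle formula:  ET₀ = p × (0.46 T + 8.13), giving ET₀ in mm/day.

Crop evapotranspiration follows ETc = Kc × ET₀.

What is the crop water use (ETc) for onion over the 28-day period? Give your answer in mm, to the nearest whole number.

ET₀ = 0.26 × (0.46 × 17.0 + 8.13) = 0.26 × 15.950 = 4.1470 mm/d
ETc = Kc × ET₀ = 0.96 × 4.1470 = 3.9811 mm/d
Over 28 days: 3.9811 × 28 = 111.471 mm

111 mm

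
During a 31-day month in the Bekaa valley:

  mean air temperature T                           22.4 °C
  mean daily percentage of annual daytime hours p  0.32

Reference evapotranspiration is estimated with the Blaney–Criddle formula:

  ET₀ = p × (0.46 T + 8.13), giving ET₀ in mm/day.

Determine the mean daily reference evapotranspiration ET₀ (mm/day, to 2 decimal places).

5.90 mm/day

ET₀ = 0.32 × (0.46 × 22.4 + 8.13) = 0.32 × 18.434 = 5.8989 mm/d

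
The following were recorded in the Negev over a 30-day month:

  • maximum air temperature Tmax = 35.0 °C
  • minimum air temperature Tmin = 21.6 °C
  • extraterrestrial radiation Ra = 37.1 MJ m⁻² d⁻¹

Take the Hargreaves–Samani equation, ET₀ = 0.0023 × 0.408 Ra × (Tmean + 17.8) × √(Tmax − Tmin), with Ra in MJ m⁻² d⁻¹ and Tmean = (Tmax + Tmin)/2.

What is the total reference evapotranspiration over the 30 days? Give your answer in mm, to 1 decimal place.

Tmean = (35.0 + 21.6)/2 = 28.30 °C
0.408 Ra = 0.408 × 37.1 = 15.1368 mm/d equivalent
ET₀ = 0.0023 × 15.1368 × (28.30 + 17.8) × √13.4 = 0.0023 × 15.1368 × 46.10 × 3.6606 = 5.8751 mm/d
Over 30 days: 5.8751 × 30 = 176.253 mm

176.3 mm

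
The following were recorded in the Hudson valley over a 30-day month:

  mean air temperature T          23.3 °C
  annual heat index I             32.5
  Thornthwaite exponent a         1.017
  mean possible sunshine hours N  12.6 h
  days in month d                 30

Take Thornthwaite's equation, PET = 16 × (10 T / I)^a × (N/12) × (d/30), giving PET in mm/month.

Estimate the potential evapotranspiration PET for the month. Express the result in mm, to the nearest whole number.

10T/I = 10 × 23.3 / 32.5 = 7.1692
(10T/I)^a = 7.1692^1.017 = 7.4133
Uncorrected PET = 16 × 7.4133 = 118.613 mm
Correction = (N/12)(d/30) = (12.6/12)(30/30) = 1.0500
PET = 118.613 × 1.0500 = 124.544 mm/month

125 mm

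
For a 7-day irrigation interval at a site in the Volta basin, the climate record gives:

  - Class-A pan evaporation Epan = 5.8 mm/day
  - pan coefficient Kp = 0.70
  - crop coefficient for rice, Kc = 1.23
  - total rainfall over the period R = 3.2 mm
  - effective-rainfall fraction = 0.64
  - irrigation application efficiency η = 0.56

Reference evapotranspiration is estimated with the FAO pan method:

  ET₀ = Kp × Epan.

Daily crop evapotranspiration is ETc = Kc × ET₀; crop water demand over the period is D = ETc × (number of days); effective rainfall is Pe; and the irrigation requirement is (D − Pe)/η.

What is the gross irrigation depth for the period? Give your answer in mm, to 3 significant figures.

ET₀ = 0.70 × 5.8 = 4.0600 mm/d
ETc = Kc × ET₀ = 1.23 × 4.0600 = 4.9938 mm/d
Crop demand D = ETc × 7 d = 4.9938 × 7 = 34.957 mm
Pe = 0.64 × 3.2 = 2.048 mm
D − Pe = 34.957 − 2.048 = 32.909 mm
Gross irrigation = 32.909 / 0.56 = 58.766 mm

58.8 mm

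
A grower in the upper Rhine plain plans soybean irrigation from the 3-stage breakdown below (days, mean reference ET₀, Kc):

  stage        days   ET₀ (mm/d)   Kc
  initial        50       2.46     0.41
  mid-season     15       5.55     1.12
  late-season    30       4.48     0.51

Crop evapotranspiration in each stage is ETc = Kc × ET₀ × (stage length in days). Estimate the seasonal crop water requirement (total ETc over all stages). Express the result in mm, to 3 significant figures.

initial: 0.41 × 2.46 × 50 = 50.43 mm
mid-season: 1.12 × 5.55 × 15 = 93.24 mm
late-season: 0.51 × 4.48 × 30 = 68.54 mm
Seasonal total = 212.21 mm

212 mm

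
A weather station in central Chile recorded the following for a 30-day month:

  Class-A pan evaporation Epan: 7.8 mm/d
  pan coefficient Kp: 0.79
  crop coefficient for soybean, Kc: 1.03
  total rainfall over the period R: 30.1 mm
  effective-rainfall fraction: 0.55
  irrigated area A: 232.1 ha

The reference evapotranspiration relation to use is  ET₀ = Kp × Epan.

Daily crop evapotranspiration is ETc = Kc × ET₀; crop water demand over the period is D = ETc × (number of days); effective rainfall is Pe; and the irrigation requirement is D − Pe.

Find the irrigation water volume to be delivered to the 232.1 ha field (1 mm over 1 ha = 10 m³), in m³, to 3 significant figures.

404000 m³

ET₀ = 0.79 × 7.8 = 6.1620 mm/d
ETc = Kc × ET₀ = 1.03 × 6.1620 = 6.3469 mm/d
Crop demand D = ETc × 30 d = 6.3469 × 30 = 190.407 mm
Pe = 0.55 × 30.1 = 16.555 mm
D − Pe = 190.407 − 16.555 = 173.852 mm
Volume = 173.852 mm × 232.1 ha × 10 = 403510.5 m³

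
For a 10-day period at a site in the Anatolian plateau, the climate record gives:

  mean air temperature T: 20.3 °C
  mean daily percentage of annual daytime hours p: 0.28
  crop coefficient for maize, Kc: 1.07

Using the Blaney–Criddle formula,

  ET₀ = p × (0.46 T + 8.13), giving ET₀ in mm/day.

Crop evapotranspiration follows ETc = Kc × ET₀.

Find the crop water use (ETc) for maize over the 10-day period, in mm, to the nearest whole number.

52 mm

ET₀ = 0.28 × (0.46 × 20.3 + 8.13) = 0.28 × 17.468 = 4.8910 mm/d
ETc = Kc × ET₀ = 1.07 × 4.8910 = 5.2334 mm/d
Over 10 days: 5.2334 × 10 = 52.334 mm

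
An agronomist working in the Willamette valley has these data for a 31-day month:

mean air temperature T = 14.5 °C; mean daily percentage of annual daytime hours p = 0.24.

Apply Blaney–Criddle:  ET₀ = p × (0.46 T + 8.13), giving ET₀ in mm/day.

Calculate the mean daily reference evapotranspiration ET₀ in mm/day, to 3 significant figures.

3.55 mm/day

ET₀ = 0.24 × (0.46 × 14.5 + 8.13) = 0.24 × 14.800 = 3.5520 mm/d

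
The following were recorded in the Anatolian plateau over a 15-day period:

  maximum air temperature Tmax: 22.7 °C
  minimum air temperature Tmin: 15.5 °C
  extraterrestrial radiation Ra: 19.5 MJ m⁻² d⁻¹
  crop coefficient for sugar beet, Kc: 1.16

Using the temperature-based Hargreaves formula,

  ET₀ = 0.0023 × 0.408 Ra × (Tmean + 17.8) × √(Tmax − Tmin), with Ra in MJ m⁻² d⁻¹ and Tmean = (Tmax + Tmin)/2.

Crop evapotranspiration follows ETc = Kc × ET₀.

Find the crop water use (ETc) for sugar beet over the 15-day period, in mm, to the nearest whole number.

32 mm

Tmean = (22.7 + 15.5)/2 = 19.10 °C
0.408 Ra = 0.408 × 19.5 = 7.9560 mm/d equivalent
ET₀ = 0.0023 × 7.9560 × (19.10 + 17.8) × √7.2 = 0.0023 × 7.9560 × 36.90 × 2.6833 = 1.8118 mm/d
ETc = Kc × ET₀ = 1.16 × 1.8118 = 2.1017 mm/d
Over 15 days: 2.1017 × 15 = 31.526 mm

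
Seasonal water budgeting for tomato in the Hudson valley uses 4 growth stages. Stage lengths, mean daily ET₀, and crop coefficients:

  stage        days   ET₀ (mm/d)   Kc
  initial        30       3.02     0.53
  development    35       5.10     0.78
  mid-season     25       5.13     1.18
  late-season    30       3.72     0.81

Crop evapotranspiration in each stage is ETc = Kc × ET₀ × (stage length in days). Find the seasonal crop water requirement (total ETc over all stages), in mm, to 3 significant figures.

initial: 0.53 × 3.02 × 30 = 48.02 mm
development: 0.78 × 5.10 × 35 = 139.23 mm
mid-season: 1.18 × 5.13 × 25 = 151.34 mm
late-season: 0.81 × 3.72 × 30 = 90.40 mm
Seasonal total = 428.99 mm

429 mm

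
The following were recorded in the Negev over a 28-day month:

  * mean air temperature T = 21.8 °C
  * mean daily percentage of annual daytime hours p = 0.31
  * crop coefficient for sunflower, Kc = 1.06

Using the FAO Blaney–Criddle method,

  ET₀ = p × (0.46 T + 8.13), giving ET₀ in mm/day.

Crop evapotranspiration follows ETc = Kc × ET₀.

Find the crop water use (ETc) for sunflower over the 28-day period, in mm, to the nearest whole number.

ET₀ = 0.31 × (0.46 × 21.8 + 8.13) = 0.31 × 18.158 = 5.6290 mm/d
ETc = Kc × ET₀ = 1.06 × 5.6290 = 5.9667 mm/d
Over 28 days: 5.9667 × 28 = 167.068 mm

167 mm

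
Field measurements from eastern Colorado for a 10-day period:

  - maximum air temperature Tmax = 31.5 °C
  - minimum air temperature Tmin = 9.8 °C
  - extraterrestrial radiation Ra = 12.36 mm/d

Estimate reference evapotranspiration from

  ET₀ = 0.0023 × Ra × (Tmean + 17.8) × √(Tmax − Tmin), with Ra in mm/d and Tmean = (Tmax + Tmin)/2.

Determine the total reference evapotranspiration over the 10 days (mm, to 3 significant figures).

Tmean = (31.5 + 9.8)/2 = 20.65 °C
ET₀ = 0.0023 × 12.36 × (20.65 + 17.8) × √21.7 = 0.0023 × 12.36 × 38.45 × 4.6583 = 5.0918 mm/d
Over 10 days: 5.0918 × 10 = 50.918 mm

50.9 mm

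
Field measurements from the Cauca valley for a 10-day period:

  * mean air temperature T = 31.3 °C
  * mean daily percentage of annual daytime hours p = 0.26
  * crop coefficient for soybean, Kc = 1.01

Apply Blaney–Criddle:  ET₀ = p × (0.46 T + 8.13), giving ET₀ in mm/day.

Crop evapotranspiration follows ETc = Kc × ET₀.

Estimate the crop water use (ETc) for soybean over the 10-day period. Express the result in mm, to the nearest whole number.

59 mm

ET₀ = 0.26 × (0.46 × 31.3 + 8.13) = 0.26 × 22.528 = 5.8573 mm/d
ETc = Kc × ET₀ = 1.01 × 5.8573 = 5.9159 mm/d
Over 10 days: 5.9159 × 10 = 59.159 mm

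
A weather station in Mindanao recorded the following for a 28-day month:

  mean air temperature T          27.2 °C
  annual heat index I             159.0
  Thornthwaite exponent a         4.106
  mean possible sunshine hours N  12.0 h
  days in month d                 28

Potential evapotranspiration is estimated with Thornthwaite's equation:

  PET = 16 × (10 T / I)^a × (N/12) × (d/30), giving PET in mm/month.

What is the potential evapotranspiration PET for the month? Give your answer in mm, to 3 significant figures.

135 mm

10T/I = 10 × 27.2 / 159.0 = 1.7107
(10T/I)^a = 1.7107^4.106 = 9.0659
Uncorrected PET = 16 × 9.0659 = 145.054 mm
Correction = (N/12)(d/30) = (12.0/12)(28/30) = 0.9333
PET = 145.054 × 0.9333 = 135.379 mm/month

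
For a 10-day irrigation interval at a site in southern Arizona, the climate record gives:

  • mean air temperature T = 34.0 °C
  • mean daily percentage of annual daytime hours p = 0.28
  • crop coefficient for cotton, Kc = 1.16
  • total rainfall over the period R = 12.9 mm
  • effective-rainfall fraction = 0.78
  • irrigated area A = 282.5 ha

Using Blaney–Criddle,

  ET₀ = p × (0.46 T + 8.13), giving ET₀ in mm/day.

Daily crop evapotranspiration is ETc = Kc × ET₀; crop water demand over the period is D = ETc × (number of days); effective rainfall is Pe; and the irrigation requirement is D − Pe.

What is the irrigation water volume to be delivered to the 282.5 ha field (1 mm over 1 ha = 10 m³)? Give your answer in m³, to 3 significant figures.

190000 m³

ET₀ = 0.28 × (0.46 × 34.0 + 8.13) = 0.28 × 23.770 = 6.6556 mm/d
ETc = Kc × ET₀ = 1.16 × 6.6556 = 7.7205 mm/d
Crop demand D = ETc × 10 d = 7.7205 × 10 = 77.205 mm
Pe = 0.78 × 12.9 = 10.062 mm
D − Pe = 77.205 − 10.062 = 67.143 mm
Volume = 67.143 mm × 282.5 ha × 10 = 189679.0 m³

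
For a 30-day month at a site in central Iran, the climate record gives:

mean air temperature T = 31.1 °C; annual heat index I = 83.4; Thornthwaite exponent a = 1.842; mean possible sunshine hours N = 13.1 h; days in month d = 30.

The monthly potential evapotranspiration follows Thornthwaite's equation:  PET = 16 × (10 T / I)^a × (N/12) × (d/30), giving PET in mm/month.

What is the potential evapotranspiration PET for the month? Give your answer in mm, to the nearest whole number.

197 mm

10T/I = 10 × 31.1 / 83.4 = 3.7290
(10T/I)^a = 3.7290^1.842 = 11.2947
Uncorrected PET = 16 × 11.2947 = 180.715 mm
Correction = (N/12)(d/30) = (13.1/12)(30/30) = 1.0917
PET = 180.715 × 1.0917 = 197.287 mm/month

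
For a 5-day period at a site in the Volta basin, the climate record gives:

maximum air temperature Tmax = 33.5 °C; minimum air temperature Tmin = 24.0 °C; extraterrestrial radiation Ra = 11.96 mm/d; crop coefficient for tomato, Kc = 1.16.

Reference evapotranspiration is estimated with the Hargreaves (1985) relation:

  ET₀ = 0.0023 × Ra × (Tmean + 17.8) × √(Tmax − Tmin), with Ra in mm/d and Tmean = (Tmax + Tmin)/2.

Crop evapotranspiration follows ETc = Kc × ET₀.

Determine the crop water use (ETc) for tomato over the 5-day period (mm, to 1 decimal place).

Tmean = (33.5 + 24.0)/2 = 28.75 °C
ET₀ = 0.0023 × 11.96 × (28.75 + 17.8) × √9.5 = 0.0023 × 11.96 × 46.55 × 3.0822 = 3.9467 mm/d
ETc = Kc × ET₀ = 1.16 × 3.9467 = 4.5782 mm/d
Over 5 days: 4.5782 × 5 = 22.891 mm

22.9 mm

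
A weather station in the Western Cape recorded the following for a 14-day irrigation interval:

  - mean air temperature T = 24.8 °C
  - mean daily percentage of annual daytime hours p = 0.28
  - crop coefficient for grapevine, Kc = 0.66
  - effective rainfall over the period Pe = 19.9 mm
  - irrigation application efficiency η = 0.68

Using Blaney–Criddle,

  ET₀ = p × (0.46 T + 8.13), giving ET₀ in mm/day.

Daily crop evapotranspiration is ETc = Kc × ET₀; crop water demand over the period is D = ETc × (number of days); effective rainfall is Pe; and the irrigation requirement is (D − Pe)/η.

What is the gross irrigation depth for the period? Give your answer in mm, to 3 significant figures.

ET₀ = 0.28 × (0.46 × 24.8 + 8.13) = 0.28 × 19.538 = 5.4706 mm/d
ETc = Kc × ET₀ = 0.66 × 5.4706 = 3.6106 mm/d
Crop demand D = ETc × 14 d = 3.6106 × 14 = 50.548 mm
D − Pe = 50.548 − 19.9 = 30.648 mm
Gross irrigation = 30.648 / 0.68 = 45.071 mm

45.1 mm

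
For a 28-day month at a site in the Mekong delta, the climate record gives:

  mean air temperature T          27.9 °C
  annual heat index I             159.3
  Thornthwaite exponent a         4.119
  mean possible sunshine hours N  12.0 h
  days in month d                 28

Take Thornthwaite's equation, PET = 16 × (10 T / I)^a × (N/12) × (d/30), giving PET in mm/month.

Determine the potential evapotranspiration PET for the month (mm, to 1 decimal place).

10T/I = 10 × 27.9 / 159.3 = 1.7514
(10T/I)^a = 1.7514^4.119 = 10.0578
Uncorrected PET = 16 × 10.0578 = 160.925 mm
Correction = (N/12)(d/30) = (12.0/12)(28/30) = 0.9333
PET = 160.925 × 0.9333 = 150.191 mm/month

150.2 mm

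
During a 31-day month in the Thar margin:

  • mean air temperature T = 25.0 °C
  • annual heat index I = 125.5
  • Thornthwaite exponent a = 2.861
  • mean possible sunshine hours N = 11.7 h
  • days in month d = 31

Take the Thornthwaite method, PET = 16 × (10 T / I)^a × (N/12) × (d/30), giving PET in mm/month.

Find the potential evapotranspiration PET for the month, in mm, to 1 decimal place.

10T/I = 10 × 25.0 / 125.5 = 1.9920
(10T/I)^a = 1.9920^2.861 = 7.1824
Uncorrected PET = 16 × 7.1824 = 114.918 mm
Correction = (N/12)(d/30) = (11.7/12)(31/30) = 1.0075
PET = 114.918 × 1.0075 = 115.780 mm/month

115.8 mm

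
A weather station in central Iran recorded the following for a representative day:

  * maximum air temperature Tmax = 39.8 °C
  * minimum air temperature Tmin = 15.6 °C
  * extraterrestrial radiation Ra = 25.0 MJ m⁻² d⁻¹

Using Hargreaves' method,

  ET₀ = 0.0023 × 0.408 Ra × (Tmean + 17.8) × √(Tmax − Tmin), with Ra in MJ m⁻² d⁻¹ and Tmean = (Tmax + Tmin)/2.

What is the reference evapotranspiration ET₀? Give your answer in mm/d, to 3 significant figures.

5.25 mm/d

Tmean = (39.8 + 15.6)/2 = 27.70 °C
0.408 Ra = 0.408 × 25.0 = 10.2000 mm/d equivalent
ET₀ = 0.0023 × 10.2000 × (27.70 + 17.8) × √24.2 = 0.0023 × 10.2000 × 45.50 × 4.9193 = 5.2510 mm/d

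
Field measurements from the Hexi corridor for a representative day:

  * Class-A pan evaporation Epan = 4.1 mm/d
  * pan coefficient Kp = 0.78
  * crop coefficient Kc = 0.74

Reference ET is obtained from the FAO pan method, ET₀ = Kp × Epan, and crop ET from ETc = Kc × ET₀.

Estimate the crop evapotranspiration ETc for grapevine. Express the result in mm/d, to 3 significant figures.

ET₀ = 0.78 × 4.1 = 3.1980 mm/d
ETc = Kc × ET₀ = 0.74 × 3.1980 = 2.3665 mm/d

2.37 mm/d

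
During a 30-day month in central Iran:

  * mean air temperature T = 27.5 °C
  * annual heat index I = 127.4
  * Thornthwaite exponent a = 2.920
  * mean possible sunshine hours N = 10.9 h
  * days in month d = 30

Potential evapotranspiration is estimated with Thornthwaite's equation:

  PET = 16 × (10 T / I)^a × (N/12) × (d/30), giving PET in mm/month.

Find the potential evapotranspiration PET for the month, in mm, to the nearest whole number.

10T/I = 10 × 27.5 / 127.4 = 2.1586
(10T/I)^a = 2.1586^2.920 = 9.4576
Uncorrected PET = 16 × 9.4576 = 151.322 mm
Correction = (N/12)(d/30) = (10.9/12)(30/30) = 0.9083
PET = 151.322 × 0.9083 = 137.446 mm/month

137 mm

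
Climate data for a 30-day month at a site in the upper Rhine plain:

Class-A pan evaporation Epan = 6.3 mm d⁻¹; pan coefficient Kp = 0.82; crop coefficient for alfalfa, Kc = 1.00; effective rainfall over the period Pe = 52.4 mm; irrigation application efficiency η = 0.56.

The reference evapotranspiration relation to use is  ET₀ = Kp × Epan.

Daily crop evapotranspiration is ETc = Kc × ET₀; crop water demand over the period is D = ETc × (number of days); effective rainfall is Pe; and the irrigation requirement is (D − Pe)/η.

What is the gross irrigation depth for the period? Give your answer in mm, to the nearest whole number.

183 mm

ET₀ = 0.82 × 6.3 = 5.1660 mm/d
ETc = Kc × ET₀ = 1.00 × 5.1660 = 5.1660 mm/d
Crop demand D = ETc × 30 d = 5.1660 × 30 = 154.980 mm
D − Pe = 154.980 − 52.4 = 102.580 mm
Gross irrigation = 102.580 / 0.56 = 183.179 mm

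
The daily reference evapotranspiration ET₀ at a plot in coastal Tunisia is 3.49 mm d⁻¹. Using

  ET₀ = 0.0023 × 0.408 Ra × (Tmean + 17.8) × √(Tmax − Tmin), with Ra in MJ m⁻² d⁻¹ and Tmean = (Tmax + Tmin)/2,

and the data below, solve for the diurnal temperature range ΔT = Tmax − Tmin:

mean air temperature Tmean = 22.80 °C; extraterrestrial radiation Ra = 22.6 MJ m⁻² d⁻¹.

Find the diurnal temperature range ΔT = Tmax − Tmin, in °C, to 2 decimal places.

16.43 °C

√ΔT = ET₀ / [0.0023 × 0.408 × Ra × (Tmean+17.8)] = 3.49 / (0.0023 × 9.2208 × 40.60) = 4.0532
ΔT = 4.0532² = 16.428 °C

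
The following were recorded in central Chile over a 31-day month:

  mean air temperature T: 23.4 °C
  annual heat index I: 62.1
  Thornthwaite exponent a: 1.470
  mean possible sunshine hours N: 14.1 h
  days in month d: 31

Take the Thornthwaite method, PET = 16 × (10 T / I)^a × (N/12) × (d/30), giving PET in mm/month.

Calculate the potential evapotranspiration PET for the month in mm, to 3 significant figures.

137 mm

10T/I = 10 × 23.4 / 62.1 = 3.7681
(10T/I)^a = 3.7681^1.470 = 7.0291
Uncorrected PET = 16 × 7.0291 = 112.466 mm
Correction = (N/12)(d/30) = (14.1/12)(31/30) = 1.2142
PET = 112.466 × 1.2142 = 136.556 mm/month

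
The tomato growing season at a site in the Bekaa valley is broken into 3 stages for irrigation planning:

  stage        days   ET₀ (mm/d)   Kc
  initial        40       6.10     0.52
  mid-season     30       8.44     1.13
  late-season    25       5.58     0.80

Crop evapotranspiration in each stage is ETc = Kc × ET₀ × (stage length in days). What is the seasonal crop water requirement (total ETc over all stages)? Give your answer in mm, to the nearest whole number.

525 mm

initial: 0.52 × 6.10 × 40 = 126.88 mm
mid-season: 1.13 × 8.44 × 30 = 286.12 mm
late-season: 0.80 × 5.58 × 25 = 111.60 mm
Seasonal total = 524.60 mm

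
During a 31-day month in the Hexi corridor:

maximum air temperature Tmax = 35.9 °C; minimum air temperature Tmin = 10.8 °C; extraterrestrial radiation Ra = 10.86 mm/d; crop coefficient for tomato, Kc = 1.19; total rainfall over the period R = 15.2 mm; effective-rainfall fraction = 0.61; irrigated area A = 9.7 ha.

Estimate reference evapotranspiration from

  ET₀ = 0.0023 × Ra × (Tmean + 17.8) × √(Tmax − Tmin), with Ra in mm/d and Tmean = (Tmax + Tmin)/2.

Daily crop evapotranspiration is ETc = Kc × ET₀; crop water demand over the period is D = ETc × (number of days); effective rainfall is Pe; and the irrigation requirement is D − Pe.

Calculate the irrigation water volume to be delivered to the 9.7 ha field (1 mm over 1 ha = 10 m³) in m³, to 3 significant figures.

Tmean = (35.9 + 10.8)/2 = 23.35 °C
ET₀ = 0.0023 × 10.86 × (23.35 + 17.8) × √25.1 = 0.0023 × 10.86 × 41.15 × 5.0100 = 5.1495 mm/d
ETc = Kc × ET₀ = 1.19 × 5.1495 = 6.1279 mm/d
Crop demand D = ETc × 31 d = 6.1279 × 31 = 189.965 mm
Pe = 0.61 × 15.2 = 9.272 mm
D − Pe = 189.965 − 9.272 = 180.693 mm
Volume = 180.693 mm × 9.7 ha × 10 = 17527.2 m³

17500 m³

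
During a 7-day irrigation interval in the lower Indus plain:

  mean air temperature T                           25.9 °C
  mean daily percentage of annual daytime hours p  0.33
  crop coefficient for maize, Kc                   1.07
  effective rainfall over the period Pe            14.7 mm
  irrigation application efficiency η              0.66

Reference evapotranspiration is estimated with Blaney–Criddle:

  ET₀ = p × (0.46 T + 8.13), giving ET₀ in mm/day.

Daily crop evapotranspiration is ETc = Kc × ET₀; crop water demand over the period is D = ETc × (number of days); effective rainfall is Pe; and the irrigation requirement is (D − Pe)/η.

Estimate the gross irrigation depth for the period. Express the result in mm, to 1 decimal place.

ET₀ = 0.33 × (0.46 × 25.9 + 8.13) = 0.33 × 20.044 = 6.6145 mm/d
ETc = Kc × ET₀ = 1.07 × 6.6145 = 7.0775 mm/d
Crop demand D = ETc × 7 d = 7.0775 × 7 = 49.543 mm
D − Pe = 49.543 − 14.7 = 34.843 mm
Gross irrigation = 34.843 / 0.66 = 52.792 mm

52.8 mm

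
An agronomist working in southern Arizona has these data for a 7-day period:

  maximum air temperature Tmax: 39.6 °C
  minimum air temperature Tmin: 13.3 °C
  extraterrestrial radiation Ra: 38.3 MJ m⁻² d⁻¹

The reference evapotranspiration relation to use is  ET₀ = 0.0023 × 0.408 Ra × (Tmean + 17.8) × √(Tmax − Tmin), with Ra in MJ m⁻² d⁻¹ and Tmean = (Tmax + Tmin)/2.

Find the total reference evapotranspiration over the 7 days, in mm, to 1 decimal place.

57.1 mm

Tmean = (39.6 + 13.3)/2 = 26.45 °C
0.408 Ra = 0.408 × 38.3 = 15.6264 mm/d equivalent
ET₀ = 0.0023 × 15.6264 × (26.45 + 17.8) × √26.3 = 0.0023 × 15.6264 × 44.25 × 5.1284 = 8.1561 mm/d
Over 7 days: 8.1561 × 7 = 57.093 mm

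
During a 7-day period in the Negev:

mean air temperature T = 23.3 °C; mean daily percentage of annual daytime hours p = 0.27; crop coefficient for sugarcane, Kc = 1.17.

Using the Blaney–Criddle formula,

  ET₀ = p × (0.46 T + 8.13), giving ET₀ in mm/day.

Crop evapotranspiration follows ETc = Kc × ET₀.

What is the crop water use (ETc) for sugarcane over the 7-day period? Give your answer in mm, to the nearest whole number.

42 mm

ET₀ = 0.27 × (0.46 × 23.3 + 8.13) = 0.27 × 18.848 = 5.0890 mm/d
ETc = Kc × ET₀ = 1.17 × 5.0890 = 5.9541 mm/d
Over 7 days: 5.9541 × 7 = 41.679 mm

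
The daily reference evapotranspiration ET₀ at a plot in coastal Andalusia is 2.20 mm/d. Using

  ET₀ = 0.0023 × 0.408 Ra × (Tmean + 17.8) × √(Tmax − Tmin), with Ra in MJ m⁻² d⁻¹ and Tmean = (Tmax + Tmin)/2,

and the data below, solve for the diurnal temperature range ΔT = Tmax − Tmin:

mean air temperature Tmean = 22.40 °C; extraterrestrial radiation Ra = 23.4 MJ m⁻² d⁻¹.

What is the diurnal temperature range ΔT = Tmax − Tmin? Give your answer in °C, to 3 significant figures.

√ΔT = ET₀ / [0.0023 × 0.408 × Ra × (Tmean+17.8)] = 2.20 / (0.0023 × 9.5472 × 40.20) = 2.4923
ΔT = 2.4923² = 6.212 °C

6.21 °C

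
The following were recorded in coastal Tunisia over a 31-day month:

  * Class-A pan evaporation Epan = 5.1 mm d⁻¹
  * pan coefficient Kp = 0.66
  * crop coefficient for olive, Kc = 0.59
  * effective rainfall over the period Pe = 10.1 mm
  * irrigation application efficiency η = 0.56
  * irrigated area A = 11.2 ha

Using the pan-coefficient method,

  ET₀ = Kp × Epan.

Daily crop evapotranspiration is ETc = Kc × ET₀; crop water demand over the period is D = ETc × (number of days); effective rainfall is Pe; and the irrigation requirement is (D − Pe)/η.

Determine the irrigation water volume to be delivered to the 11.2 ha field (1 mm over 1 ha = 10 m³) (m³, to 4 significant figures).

10290 m³

ET₀ = 0.66 × 5.1 = 3.3660 mm/d
ETc = Kc × ET₀ = 0.59 × 3.3660 = 1.9859 mm/d
Crop demand D = ETc × 31 d = 1.9859 × 31 = 61.563 mm
D − Pe = 61.563 − 10.1 = 51.463 mm
Gross irrigation = 51.463 / 0.56 = 91.898 mm
Volume = 91.898 mm × 11.2 ha × 10 = 10292.6 m³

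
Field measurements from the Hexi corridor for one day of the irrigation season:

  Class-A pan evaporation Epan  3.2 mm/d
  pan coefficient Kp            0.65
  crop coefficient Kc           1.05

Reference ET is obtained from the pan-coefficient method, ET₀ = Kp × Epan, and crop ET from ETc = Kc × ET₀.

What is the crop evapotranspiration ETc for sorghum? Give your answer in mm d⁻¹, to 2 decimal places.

ET₀ = 0.65 × 3.2 = 2.0800 mm/d
ETc = Kc × ET₀ = 1.05 × 2.0800 = 2.1840 mm/d

2.18 mm d⁻¹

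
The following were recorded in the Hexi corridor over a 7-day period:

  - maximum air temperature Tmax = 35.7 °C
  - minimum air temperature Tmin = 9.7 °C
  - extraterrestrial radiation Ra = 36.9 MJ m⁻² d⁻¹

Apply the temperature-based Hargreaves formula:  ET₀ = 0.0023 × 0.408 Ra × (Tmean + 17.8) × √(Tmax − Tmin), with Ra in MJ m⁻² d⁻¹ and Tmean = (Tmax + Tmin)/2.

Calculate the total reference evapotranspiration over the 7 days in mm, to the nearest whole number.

Tmean = (35.7 + 9.7)/2 = 22.70 °C
0.408 Ra = 0.408 × 36.9 = 15.0552 mm/d equivalent
ET₀ = 0.0023 × 15.0552 × (22.70 + 17.8) × √26.0 = 0.0023 × 15.0552 × 40.50 × 5.0990 = 7.1508 mm/d
Over 7 days: 7.1508 × 7 = 50.056 mm

50 mm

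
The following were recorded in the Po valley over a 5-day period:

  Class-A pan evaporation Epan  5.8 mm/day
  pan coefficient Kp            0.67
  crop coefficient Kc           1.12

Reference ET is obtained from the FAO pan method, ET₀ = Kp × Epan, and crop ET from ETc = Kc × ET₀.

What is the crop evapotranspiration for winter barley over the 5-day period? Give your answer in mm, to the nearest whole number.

ET₀ = 0.67 × 5.8 = 3.8860 mm/d
ETc = Kc × ET₀ = 1.12 × 3.8860 = 4.3523 mm/d
Over 5 days: 4.3523 × 5 = 21.762 mm

22 mm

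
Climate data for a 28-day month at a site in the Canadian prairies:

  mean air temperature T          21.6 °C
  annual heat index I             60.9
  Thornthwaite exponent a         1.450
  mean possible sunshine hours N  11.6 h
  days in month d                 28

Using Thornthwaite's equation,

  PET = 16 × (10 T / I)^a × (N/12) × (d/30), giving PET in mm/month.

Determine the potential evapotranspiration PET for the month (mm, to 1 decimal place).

90.5 mm

10T/I = 10 × 21.6 / 60.9 = 3.5468
(10T/I)^a = 3.5468^1.450 = 6.2699
Uncorrected PET = 16 × 6.2699 = 100.318 mm
Correction = (N/12)(d/30) = (11.6/12)(28/30) = 0.9022
PET = 100.318 × 0.9022 = 90.507 mm/month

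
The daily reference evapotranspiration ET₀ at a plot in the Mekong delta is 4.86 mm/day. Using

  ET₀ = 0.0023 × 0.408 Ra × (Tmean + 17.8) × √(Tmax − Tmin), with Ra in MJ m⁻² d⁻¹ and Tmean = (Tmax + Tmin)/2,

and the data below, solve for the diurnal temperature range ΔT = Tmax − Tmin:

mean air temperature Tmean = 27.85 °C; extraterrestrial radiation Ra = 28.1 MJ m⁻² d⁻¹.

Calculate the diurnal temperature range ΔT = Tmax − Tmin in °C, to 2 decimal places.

16.30 °C

√ΔT = ET₀ / [0.0023 × 0.408 × Ra × (Tmean+17.8)] = 4.86 / (0.0023 × 11.4648 × 45.65) = 4.0374
ΔT = 4.0374² = 16.301 °C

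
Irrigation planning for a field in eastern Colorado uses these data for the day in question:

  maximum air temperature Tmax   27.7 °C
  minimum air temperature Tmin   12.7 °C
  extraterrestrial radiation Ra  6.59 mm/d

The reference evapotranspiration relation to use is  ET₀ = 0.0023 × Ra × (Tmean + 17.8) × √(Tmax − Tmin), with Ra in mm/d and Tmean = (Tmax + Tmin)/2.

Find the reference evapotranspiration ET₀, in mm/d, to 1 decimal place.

2.2 mm/d

Tmean = (27.7 + 12.7)/2 = 20.20 °C
ET₀ = 0.0023 × 6.59 × (20.20 + 17.8) × √15.0 = 0.0023 × 6.59 × 38.00 × 3.8730 = 2.2307 mm/d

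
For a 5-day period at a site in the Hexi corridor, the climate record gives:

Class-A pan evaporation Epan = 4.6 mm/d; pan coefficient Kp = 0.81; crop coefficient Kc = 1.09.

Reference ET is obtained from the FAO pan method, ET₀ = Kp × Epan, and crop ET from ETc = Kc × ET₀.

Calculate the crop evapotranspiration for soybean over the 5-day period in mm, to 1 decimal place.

ET₀ = 0.81 × 4.6 = 3.7260 mm/d
ETc = Kc × ET₀ = 1.09 × 3.7260 = 4.0613 mm/d
Over 5 days: 4.0613 × 5 = 20.307 mm

20.3 mm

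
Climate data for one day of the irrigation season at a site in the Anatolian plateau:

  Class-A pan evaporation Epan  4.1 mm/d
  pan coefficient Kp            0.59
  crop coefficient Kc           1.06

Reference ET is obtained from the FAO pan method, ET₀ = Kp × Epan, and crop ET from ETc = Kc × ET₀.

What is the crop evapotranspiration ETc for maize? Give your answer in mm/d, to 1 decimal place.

2.6 mm/d

ET₀ = 0.59 × 4.1 = 2.4190 mm/d
ETc = Kc × ET₀ = 1.06 × 2.4190 = 2.5641 mm/d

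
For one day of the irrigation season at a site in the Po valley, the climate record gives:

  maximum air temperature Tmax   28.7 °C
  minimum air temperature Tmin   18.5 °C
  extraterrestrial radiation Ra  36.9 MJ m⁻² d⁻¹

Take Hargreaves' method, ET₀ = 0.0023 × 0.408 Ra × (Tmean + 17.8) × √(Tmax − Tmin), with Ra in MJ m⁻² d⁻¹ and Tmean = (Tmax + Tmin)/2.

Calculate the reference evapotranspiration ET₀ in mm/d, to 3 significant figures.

Tmean = (28.7 + 18.5)/2 = 23.60 °C
0.408 Ra = 0.408 × 36.9 = 15.0552 mm/d equivalent
ET₀ = 0.0023 × 15.0552 × (23.60 + 17.8) × √10.2 = 0.0023 × 15.0552 × 41.40 × 3.1937 = 4.5783 mm/d

4.58 mm/d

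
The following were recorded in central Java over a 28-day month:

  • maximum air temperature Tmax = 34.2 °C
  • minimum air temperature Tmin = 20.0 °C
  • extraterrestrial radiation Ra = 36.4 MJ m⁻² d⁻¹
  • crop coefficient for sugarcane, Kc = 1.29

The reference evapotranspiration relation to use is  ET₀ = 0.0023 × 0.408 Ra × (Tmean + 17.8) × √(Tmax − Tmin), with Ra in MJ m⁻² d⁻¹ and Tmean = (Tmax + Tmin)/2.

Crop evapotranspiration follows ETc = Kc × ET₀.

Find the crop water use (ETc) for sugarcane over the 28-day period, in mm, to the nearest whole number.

Tmean = (34.2 + 20.0)/2 = 27.10 °C
0.408 Ra = 0.408 × 36.4 = 14.8512 mm/d equivalent
ET₀ = 0.0023 × 14.8512 × (27.10 + 17.8) × √14.2 = 0.0023 × 14.8512 × 44.90 × 3.7683 = 5.7794 mm/d
ETc = Kc × ET₀ = 1.29 × 5.7794 = 7.4554 mm/d
Over 28 days: 7.4554 × 28 = 208.751 mm

209 mm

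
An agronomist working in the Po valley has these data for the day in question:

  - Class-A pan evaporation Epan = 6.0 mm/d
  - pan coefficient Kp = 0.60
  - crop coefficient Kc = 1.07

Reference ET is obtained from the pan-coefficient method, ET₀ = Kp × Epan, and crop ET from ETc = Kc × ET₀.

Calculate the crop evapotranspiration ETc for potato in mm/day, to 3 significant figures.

ET₀ = 0.60 × 6.0 = 3.6000 mm/d
ETc = Kc × ET₀ = 1.07 × 3.6000 = 3.8520 mm/d

3.85 mm/day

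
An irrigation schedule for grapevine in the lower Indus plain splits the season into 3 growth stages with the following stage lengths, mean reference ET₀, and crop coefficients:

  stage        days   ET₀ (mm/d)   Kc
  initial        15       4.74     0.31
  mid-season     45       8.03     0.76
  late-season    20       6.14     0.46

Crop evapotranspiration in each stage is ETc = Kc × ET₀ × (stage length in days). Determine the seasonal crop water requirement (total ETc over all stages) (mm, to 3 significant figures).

initial: 0.31 × 4.74 × 15 = 22.04 mm
mid-season: 0.76 × 8.03 × 45 = 274.63 mm
late-season: 0.46 × 6.14 × 20 = 56.49 mm
Seasonal total = 353.16 mm

353 mm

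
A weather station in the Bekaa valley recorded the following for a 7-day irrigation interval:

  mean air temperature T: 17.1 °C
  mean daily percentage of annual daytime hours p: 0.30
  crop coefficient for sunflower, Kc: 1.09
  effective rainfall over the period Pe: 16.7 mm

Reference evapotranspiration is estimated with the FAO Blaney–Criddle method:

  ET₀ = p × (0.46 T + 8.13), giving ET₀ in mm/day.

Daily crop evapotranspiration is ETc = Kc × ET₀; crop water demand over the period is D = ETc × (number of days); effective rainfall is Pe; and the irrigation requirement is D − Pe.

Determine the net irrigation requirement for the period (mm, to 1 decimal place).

ET₀ = 0.30 × (0.46 × 17.1 + 8.13) = 0.30 × 15.996 = 4.7988 mm/d
ETc = Kc × ET₀ = 1.09 × 4.7988 = 5.2307 mm/d
Crop demand D = ETc × 7 d = 5.2307 × 7 = 36.615 mm
D − Pe = 36.615 − 16.7 = 19.915 mm

19.9 mm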